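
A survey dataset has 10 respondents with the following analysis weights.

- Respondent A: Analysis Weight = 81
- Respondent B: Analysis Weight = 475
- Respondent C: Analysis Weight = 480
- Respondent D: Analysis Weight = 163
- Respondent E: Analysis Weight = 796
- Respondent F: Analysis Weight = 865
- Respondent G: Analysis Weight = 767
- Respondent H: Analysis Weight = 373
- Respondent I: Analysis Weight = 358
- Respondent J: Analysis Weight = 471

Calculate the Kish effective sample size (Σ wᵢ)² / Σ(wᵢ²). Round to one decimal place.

7.9

Σ wᵢ = 4829
Σ wᵢ² = 6561 + 225625 + 230400 + 26569 + 633616 + 748225 + 588289 + 139129 + 128164 + 221841 = 2948419
n_eff = 4829² / 2948419 = 23319241 / 2948419 = 7.9090662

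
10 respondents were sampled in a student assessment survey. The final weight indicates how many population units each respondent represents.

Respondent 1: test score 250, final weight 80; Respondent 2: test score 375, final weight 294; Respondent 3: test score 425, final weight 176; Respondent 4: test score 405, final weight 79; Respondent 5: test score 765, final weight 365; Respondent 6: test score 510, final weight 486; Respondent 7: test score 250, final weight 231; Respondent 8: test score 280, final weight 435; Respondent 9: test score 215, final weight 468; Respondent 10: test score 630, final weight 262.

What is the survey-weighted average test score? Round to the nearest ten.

Weighted sum = 250×80 + 375×294 + 425×176 + 405×79 + 765×365 + 510×486 + 250×231 + 280×435 + 215×468 + 630×262
  = 20000 + 110250 + 74800 + 31995 + 279225 + 247860 + 57750 + 121800 + 100620 + 165060 = 1209360
Sum of weights = 80 + 294 + 176 + 79 + 365 + 486 + 231 + 435 + 468 + 262 = 2876
Weighted mean = 1209360 / 2876 = 420.5007

420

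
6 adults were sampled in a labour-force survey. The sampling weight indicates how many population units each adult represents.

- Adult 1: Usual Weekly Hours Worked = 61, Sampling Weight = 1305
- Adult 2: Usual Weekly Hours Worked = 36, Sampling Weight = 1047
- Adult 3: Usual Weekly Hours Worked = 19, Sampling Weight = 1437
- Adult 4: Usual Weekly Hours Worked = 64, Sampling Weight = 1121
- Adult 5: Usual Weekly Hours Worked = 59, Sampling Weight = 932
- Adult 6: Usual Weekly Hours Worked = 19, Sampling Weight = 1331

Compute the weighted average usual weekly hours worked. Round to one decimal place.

41.4

Weighted sum = 61×1305 + 36×1047 + 19×1437 + 64×1121 + 59×932 + 19×1331
  = 79605 + 37692 + 27303 + 71744 + 54988 + 25289 = 296621
Sum of weights = 1305 + 1047 + 1437 + 1121 + 932 + 1331 = 7173
Weighted mean = 296621 / 7173 = 41.352433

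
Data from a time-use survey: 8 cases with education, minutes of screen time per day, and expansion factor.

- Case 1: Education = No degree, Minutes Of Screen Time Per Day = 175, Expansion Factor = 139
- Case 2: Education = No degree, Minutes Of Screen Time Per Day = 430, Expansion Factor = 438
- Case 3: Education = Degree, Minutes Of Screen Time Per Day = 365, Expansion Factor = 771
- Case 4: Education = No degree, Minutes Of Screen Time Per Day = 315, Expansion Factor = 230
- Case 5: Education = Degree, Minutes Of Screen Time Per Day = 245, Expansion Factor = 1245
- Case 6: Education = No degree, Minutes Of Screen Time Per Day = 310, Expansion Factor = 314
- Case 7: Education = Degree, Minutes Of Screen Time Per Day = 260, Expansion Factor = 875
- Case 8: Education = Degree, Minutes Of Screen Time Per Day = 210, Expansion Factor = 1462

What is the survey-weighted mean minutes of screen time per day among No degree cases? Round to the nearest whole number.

341

No degree rows: 1, 2, 4, 6
Weighted sum = 175×139 + 430×438 + 315×230 + 310×314
  = 382455
Sum of weights = 139 + 438 + 230 + 314 = 1121
Weighted mean = 382455 / 1121 = 341.17306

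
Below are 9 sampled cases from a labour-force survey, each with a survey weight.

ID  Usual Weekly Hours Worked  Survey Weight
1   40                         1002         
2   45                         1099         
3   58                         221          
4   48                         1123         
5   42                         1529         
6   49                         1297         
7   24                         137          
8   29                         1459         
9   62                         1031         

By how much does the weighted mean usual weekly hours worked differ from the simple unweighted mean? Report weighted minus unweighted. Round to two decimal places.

Unweighted sum = 40 + 45 + 58 + 48 + 42 + 49 + 24 + 29 + 62 = 397
Unweighted mean = 397 / 9 = 44.111111
Weighted sum = 40×1002 + 45×1099 + 58×221 + 48×1123 + 42×1529 + 49×1297 + 24×137 + 29×1459 + 62×1031
  = 40080 + 49455 + 12818 + 53904 + 64218 + 63553 + 3288 + 42311 + 63922 = 393549
Sum of weights = 1002 + 1099 + 221 + 1123 + 1529 + 1297 + 137 + 1459 + 1031 = 8898
Weighted mean = 393549 / 8898 = 44.228928
Difference (weighted minus unweighted) = 0.11781674

0.12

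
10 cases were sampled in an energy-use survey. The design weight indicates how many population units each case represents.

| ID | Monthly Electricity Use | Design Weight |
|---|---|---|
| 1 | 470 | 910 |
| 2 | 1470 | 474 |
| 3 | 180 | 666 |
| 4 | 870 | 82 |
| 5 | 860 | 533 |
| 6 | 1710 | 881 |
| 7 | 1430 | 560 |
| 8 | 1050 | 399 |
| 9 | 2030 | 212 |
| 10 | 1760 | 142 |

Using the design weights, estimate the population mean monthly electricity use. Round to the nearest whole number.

1066

Weighted sum = 5180620
Sum of weights = 4859
Weighted mean = 5180620 / 4859 = 1066.1906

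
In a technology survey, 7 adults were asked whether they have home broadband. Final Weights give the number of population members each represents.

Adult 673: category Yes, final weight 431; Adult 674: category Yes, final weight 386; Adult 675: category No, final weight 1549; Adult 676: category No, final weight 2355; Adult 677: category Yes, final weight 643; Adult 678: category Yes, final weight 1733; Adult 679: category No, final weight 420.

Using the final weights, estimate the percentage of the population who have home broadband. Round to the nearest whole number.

Sum of weights for 'Yes' = 431 + 386 + 643 + 1733 = 3193
Total weight = 7517
Weighted proportion = 3193 / 7517 = 0.42477052 → 42.477052%

42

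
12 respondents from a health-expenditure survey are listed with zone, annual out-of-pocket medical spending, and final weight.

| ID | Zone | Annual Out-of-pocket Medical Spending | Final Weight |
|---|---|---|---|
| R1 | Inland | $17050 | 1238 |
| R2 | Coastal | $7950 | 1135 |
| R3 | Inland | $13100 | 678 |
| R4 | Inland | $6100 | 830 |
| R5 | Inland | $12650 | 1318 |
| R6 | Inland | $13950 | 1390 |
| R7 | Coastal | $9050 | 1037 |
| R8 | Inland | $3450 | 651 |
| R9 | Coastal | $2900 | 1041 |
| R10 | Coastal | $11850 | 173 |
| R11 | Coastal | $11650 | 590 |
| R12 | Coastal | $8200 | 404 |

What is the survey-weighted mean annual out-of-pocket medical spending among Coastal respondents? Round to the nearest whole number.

Coastal rows: R2, R7, R9, R10, R11, R12
Weighted sum = 33663350
Sum of weights = 1135 + 1037 + 1041 + 173 + 590 + 404 = 4380
Weighted mean = 33663350 / 4380 = 7685.6963

7686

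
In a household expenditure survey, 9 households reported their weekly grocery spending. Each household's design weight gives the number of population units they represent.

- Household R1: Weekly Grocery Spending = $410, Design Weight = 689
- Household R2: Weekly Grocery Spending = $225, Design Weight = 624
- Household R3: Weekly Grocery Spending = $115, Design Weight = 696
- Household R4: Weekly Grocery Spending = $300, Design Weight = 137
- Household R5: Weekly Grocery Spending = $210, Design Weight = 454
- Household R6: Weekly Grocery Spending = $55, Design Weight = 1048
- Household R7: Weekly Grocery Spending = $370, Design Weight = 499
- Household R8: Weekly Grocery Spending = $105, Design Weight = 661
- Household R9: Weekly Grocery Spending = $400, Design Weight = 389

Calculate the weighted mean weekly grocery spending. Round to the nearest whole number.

Weighted sum = 410×689 + 225×624 + 115×696 + 300×137 + 210×454 + 55×1048 + 370×499 + 105×661 + 400×389
  = 282490 + 140400 + 80040 + 41100 + 95340 + 57640 + 184630 + 69405 + 155600 = 1106645
Sum of weights = 689 + 624 + 696 + 137 + 454 + 1048 + 499 + 661 + 389 = 5197
Weighted mean = 1106645 / 5197 = 212.9392

213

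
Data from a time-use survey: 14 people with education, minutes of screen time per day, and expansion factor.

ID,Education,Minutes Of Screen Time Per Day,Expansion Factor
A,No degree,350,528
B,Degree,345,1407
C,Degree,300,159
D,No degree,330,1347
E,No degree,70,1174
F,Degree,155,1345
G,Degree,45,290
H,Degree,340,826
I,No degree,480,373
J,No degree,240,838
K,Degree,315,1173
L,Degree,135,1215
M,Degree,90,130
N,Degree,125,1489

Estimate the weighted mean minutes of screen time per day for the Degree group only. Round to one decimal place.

Degree rows: B, C, F, G, H, K, L, M, N
Weighted sum = 345×1407 + 300×159 + 155×1345 + 45×290 + 340×826 + 315×1173 + 135×1215 + 90×130 + 125×1489
  = 485415 + 47700 + 208475 + 13050 + 280840 + 369495 + 164025 + 11700 + 186125 = 1766825
Sum of weights = 1407 + 159 + 1345 + 290 + 826 + 1173 + 1215 + 130 + 1489 = 8034
Weighted mean = 1766825 / 8034 = 219.91847

219.9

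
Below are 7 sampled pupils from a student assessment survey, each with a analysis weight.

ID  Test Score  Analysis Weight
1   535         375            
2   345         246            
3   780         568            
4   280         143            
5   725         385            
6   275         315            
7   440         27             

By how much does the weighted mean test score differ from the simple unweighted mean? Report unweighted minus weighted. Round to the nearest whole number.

Unweighted sum = 535 + 345 + 780 + 280 + 725 + 275 + 440 = 3380
Unweighted mean = 3380 / 7 = 482.85714
Weighted sum = 535×375 + 345×246 + 780×568 + 280×143 + 725×385 + 275×315 + 440×27
  = 1146205
Sum of weights = 375 + 246 + 568 + 143 + 385 + 315 + 27 = 2059
Weighted mean = 1146205 / 2059 = 556.68043
Difference (unweighted minus weighted) = -73.823285

-74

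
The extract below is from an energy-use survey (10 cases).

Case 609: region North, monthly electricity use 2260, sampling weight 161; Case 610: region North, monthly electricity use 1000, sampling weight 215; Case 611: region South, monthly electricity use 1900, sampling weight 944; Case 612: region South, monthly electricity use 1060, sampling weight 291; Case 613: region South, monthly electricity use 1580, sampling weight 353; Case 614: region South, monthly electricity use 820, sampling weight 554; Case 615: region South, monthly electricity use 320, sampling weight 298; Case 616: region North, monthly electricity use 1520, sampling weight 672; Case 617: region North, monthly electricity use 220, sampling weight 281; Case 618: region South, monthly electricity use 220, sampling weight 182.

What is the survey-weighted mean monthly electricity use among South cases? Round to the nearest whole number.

South rows: 611, 612, 613, 614, 615, 618
Weighted sum = 1900×944 + 1060×291 + 1580×353 + 820×554 + 320×298 + 220×182
  = 3249480
Sum of weights = 944 + 291 + 353 + 554 + 298 + 182 = 2622
Weighted mean = 3249480 / 2622 = 1239.3135

1239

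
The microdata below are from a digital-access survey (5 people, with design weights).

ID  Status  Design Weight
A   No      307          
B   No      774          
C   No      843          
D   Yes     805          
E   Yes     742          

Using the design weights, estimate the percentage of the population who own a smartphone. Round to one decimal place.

44.6

Sum of weights for 'Yes' = 805 + 742 = 1547
Total weight = 3471
Weighted proportion = 1547 / 3471 = 0.44569288 → 44.569288%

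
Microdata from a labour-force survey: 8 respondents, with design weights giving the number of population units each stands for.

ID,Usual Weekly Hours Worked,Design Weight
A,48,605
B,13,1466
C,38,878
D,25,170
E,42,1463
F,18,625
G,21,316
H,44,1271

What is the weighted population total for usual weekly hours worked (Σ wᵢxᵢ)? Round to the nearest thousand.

Weighted total = 220968

221000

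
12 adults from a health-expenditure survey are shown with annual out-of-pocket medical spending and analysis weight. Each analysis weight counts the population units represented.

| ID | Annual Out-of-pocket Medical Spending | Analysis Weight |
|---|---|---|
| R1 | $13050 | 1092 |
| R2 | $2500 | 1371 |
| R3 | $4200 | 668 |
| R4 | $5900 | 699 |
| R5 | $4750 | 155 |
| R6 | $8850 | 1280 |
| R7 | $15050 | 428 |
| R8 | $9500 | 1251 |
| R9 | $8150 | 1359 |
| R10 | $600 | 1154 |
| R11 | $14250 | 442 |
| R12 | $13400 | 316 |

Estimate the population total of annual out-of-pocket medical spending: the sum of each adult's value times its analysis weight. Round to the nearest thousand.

Weighted total = 13050×1092 + 2500×1371 + 4200×668 + 5900×699 + 4750×155 + 8850×1280 + 15050×428 + 9500×1251 + 8150×1359 + 600×1154 + 14250×442 + 13400×316
  = 14250600 + 3427500 + 2805600 + 4124100 + 736250 + 11328000 + 6441400 + 11884500 + 11075850 + 692400 + 6298500 + 4234400 = 77299100

77299000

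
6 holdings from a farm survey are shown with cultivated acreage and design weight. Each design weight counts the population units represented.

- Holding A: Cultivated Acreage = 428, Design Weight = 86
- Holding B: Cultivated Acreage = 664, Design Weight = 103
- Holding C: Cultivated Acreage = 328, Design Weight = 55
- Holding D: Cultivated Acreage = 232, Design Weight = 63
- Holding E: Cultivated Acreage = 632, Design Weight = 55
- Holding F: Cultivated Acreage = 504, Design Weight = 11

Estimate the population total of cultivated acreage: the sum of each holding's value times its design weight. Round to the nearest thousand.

178000

Weighted total = 428×86 + 664×103 + 328×55 + 232×63 + 632×55 + 504×11
  = 36808 + 68392 + 18040 + 14616 + 34760 + 5544 = 178160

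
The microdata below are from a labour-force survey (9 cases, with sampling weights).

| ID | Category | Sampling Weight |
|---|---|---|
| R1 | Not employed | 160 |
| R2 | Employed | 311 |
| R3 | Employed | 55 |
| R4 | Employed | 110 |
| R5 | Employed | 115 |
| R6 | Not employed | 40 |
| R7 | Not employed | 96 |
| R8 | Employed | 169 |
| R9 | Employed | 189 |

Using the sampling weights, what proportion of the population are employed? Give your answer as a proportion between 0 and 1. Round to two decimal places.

0.76

Sum of weights for 'Employed' = 311 + 55 + 110 + 115 + 169 + 189 = 949
Total weight = 160 + 311 + 55 + 110 + 115 + 40 + 96 + 169 + 189 = 1245
Weighted proportion = 949 / 1245 = 0.762249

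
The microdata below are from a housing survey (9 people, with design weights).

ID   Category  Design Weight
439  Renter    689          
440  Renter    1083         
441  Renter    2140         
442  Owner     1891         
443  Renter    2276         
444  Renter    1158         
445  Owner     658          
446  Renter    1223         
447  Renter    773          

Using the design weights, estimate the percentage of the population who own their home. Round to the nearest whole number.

21

Sum of weights for 'Owner' = 1891 + 658 = 2549
Total weight = 689 + 1083 + 2140 + 1891 + 2276 + 1158 + 658 + 1223 + 773 = 11891
Weighted proportion = 2549 / 11891 = 0.2143638 → 21.43638%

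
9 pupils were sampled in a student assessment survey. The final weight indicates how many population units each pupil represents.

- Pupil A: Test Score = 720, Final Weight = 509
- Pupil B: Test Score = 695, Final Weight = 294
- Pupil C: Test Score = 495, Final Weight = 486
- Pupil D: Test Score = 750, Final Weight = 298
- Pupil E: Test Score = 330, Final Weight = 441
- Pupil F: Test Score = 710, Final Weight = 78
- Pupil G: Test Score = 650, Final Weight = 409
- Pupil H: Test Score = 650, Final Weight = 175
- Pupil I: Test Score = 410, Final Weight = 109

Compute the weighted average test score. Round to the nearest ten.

590

Weighted sum = 720×509 + 695×294 + 495×486 + 750×298 + 330×441 + 710×78 + 650×409 + 650×175 + 410×109
  = 366480 + 204330 + 240570 + 223500 + 145530 + 55380 + 265850 + 113750 + 44690 = 1660080
Sum of weights = 509 + 294 + 486 + 298 + 441 + 78 + 409 + 175 + 109 = 2799
Weighted mean = 1660080 / 2799 = 593.09753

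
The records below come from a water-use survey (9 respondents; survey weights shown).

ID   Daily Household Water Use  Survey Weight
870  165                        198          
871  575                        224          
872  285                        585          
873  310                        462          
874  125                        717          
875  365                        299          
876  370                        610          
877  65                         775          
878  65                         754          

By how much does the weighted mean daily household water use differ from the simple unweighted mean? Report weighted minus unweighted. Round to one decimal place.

-43.1

Unweighted sum = 2325
Unweighted mean = 2325 / 9 = 258.33333
Weighted sum = 165×198 + 575×224 + 285×585 + 310×462 + 125×717 + 365×299 + 370×610 + 65×775 + 65×754
  = 32670 + 128800 + 166725 + 143220 + 89625 + 109135 + 225700 + 50375 + 49010 = 995260
Sum of weights = 198 + 224 + 585 + 462 + 717 + 299 + 610 + 775 + 754 = 4624
Weighted mean = 995260 / 4624 = 215.23789
Difference (weighted minus unweighted) = -43.095444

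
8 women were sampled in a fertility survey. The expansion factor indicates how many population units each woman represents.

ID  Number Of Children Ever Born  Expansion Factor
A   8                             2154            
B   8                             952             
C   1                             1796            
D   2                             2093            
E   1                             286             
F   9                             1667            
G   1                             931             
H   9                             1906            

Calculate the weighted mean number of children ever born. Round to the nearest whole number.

Weighted sum = 8×2154 + 8×952 + 1×1796 + 2×2093 + 1×286 + 9×1667 + 1×931 + 9×1906
  = 17232 + 7616 + 1796 + 4186 + 286 + 15003 + 931 + 17154 = 64204
Sum of weights = 11785
Weighted mean = 64204 / 11785 = 5.4479423

5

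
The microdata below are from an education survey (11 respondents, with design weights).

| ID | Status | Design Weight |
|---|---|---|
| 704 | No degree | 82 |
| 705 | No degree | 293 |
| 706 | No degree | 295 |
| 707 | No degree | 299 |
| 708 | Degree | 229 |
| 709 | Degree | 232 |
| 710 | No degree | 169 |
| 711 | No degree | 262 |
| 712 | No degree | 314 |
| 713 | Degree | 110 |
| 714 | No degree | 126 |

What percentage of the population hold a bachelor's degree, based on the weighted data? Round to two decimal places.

23.68

Sum of weights for 'Degree' = 229 + 232 + 110 = 571
Total weight = 82 + 293 + 295 + 299 + 229 + 232 + 169 + 262 + 314 + 110 + 126 = 2411
Weighted proportion = 571 / 2411 = 0.23683119 → 23.683119%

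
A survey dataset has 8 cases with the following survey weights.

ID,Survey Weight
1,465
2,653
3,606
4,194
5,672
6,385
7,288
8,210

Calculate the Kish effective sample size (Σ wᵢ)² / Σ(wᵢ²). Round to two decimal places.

Σ wᵢ = 465 + 653 + 606 + 194 + 672 + 385 + 288 + 210 = 3473
Σ wᵢ² = 216225 + 426409 + 367236 + 37636 + 451584 + 148225 + 82944 + 44100 = 1774359
n_eff = 3473² / 1774359 = 12061729 / 1774359 = 6.7977951

6.80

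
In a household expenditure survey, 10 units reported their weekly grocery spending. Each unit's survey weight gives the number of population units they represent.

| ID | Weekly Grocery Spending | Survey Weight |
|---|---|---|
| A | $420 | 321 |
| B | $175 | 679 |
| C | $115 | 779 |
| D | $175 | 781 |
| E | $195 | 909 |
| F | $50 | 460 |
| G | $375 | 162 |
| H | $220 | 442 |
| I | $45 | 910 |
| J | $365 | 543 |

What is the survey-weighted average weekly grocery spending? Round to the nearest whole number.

Weighted sum = 420×321 + 175×679 + 115×779 + 175×781 + 195×909 + 50×460 + 375×162 + 220×442 + 45×910 + 365×543
  = 134820 + 118825 + 89585 + 136675 + 177255 + 23000 + 60750 + 97240 + 40950 + 198195 = 1077295
Sum of weights = 5986
Weighted mean = 1077295 / 5986 = 179.96909

180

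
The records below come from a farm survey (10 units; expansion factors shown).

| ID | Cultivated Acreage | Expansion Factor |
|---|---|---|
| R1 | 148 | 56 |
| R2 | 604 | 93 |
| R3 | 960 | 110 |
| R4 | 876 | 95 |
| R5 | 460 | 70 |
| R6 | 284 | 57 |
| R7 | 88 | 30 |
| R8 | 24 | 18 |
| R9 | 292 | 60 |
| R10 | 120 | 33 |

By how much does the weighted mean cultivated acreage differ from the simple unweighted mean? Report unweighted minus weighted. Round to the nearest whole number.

Unweighted sum = 148 + 604 + 960 + 876 + 460 + 284 + 88 + 24 + 292 + 120 = 3856
Unweighted mean = 3856 / 10 = 385.6
Weighted sum = 148×56 + 604×93 + 960×110 + 876×95 + 460×70 + 284×57 + 88×30 + 24×18 + 292×60 + 120×33
  = 8288 + 56172 + 105600 + 83220 + 32200 + 16188 + 2640 + 432 + 17520 + 3960 = 326220
Sum of weights = 56 + 93 + 110 + 95 + 70 + 57 + 30 + 18 + 60 + 33 = 622
Weighted mean = 326220 / 622 = 524.46945
Difference (unweighted minus weighted) = -138.86945

-139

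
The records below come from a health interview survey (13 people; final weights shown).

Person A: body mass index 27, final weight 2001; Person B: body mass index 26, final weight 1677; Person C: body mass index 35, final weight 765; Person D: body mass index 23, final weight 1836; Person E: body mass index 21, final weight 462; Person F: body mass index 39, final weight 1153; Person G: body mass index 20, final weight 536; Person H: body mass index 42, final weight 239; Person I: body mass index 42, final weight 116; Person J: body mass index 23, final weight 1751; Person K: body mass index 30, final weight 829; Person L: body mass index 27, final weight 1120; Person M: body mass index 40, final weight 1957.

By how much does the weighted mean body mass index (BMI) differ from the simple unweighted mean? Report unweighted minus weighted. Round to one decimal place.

1.3

Unweighted sum = 395
Unweighted mean = 395 / 13 = 30.384615
Weighted sum = 420594
Sum of weights = 14442
Weighted mean = 420594 / 14442 = 29.122975
Difference (unweighted minus weighted) = 1.2616407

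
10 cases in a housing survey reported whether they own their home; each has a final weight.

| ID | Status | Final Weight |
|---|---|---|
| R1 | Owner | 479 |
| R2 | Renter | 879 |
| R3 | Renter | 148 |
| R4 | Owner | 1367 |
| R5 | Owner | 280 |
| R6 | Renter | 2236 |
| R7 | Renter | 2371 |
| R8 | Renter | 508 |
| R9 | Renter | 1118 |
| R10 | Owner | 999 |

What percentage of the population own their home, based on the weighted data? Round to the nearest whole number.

Sum of weights for 'Owner' = 479 + 1367 + 280 + 999 = 3125
Total weight = 10385
Weighted proportion = 3125 / 10385 = 0.30091478 → 30.091478%

30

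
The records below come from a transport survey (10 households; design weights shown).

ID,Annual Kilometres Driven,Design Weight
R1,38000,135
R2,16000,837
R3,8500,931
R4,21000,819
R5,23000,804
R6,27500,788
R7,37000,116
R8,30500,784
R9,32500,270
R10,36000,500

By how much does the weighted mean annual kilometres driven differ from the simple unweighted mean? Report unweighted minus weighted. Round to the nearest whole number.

3809

Unweighted sum = 38000 + 16000 + 8500 + 21000 + 23000 + 27500 + 37000 + 30500 + 32500 + 36000 = 270000
Unweighted mean = 270000 / 10 = 27000
Weighted sum = 38000×135 + 16000×837 + 8500×931 + 21000×819 + 23000×804 + 27500×788 + 37000×116 + 30500×784 + 32500×270 + 36000×500
  = 5130000 + 13392000 + 7913500 + 17199000 + 18492000 + 21670000 + 4292000 + 23912000 + 8775000 + 18000000 = 138775500
Sum of weights = 5984
Weighted mean = 138775500 / 5984 = 23191.093
Difference (unweighted minus weighted) = 3808.9071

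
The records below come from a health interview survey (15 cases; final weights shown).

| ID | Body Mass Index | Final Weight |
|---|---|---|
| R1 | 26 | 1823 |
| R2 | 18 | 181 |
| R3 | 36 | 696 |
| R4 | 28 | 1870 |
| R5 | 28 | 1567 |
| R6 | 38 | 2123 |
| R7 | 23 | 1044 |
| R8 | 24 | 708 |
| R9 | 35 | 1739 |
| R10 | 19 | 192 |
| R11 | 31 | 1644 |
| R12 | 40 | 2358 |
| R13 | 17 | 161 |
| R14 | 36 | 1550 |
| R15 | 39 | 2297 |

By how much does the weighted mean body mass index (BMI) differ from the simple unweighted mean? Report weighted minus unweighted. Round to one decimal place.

Unweighted sum = 438
Unweighted mean = 438 / 15 = 29.2
Weighted sum = 651543
Sum of weights = 19953
Weighted mean = 651543 / 19953 = 32.653887
Difference (weighted minus unweighted) = 3.4538866

3.5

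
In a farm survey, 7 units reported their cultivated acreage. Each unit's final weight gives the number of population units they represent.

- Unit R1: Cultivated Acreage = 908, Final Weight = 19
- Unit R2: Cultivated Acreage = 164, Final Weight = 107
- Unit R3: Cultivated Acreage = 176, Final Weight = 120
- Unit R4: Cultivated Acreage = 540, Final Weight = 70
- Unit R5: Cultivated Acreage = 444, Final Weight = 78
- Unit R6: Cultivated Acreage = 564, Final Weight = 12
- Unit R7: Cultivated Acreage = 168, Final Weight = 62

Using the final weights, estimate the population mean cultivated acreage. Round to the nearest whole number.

Weighted sum = 908×19 + 164×107 + 176×120 + 540×70 + 444×78 + 564×12 + 168×62
  = 17252 + 17548 + 21120 + 37800 + 34632 + 6768 + 10416 = 145536
Sum of weights = 19 + 107 + 120 + 70 + 78 + 12 + 62 = 468
Weighted mean = 145536 / 468 = 310.97436

311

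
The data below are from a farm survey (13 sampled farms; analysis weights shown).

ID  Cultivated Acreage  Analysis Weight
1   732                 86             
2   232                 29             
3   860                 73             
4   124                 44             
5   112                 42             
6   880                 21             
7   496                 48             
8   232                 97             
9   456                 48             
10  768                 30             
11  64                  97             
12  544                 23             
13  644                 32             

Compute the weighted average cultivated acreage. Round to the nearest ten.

440

Weighted sum = 291668
Sum of weights = 670
Weighted mean = 291668 / 670 = 435.32537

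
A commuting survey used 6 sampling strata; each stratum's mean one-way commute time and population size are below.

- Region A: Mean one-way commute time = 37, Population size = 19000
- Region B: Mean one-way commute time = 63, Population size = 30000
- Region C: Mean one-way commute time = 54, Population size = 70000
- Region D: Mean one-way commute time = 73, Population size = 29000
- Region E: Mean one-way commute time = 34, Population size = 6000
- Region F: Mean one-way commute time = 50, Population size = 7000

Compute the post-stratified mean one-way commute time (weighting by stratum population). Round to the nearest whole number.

56

Σ Nₕ·x̄ₕ = 37×19000 + 63×30000 + 54×70000 + 73×29000 + 34×6000 + 50×7000
  = 703000 + 1890000 + 3780000 + 2117000 + 204000 + 350000 = 9044000
Σ Nₕ = 19000 + 30000 + 70000 + 29000 + 6000 + 7000 = 161000
Overall mean = 9044000 / 161000 = 56.173913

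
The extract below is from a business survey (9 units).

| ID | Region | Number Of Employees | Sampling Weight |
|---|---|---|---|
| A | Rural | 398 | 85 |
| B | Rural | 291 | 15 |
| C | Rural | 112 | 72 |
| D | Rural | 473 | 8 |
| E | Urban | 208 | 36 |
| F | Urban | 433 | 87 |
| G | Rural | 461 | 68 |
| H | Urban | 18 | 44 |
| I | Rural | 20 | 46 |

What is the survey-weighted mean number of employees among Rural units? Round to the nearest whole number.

280

Rural rows: A, B, C, D, G, I
Weighted sum = 398×85 + 291×15 + 112×72 + 473×8 + 461×68 + 20×46
  = 82311
Sum of weights = 85 + 15 + 72 + 8 + 68 + 46 = 294
Weighted mean = 82311 / 294 = 279.96939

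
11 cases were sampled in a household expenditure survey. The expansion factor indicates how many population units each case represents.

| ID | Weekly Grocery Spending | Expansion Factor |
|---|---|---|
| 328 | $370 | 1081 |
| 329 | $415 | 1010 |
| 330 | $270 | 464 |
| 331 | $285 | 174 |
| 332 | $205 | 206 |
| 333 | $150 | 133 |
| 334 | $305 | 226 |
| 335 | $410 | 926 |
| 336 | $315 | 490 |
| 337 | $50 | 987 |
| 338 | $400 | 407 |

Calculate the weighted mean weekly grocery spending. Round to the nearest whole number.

307

Weighted sum = 370×1081 + 415×1010 + 270×464 + 285×174 + 205×206 + 150×133 + 305×226 + 410×926 + 315×490 + 50×987 + 400×407
  = 399970 + 419150 + 125280 + 49590 + 42230 + 19950 + 68930 + 379660 + 154350 + 49350 + 162800 = 1871260
Sum of weights = 6104
Weighted mean = 1871260 / 6104 = 306.56291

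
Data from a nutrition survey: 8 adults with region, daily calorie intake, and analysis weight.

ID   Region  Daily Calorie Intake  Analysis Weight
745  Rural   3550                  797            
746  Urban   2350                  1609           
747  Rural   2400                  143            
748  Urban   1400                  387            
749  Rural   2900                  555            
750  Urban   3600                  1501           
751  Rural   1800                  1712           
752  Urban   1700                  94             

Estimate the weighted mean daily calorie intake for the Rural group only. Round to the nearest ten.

2450

Rural rows: 745, 747, 749, 751
Weighted sum = 3550×797 + 2400×143 + 2900×555 + 1800×1712
  = 7863650
Sum of weights = 797 + 143 + 555 + 1712 = 3207
Weighted mean = 7863650 / 3207 = 2452.0268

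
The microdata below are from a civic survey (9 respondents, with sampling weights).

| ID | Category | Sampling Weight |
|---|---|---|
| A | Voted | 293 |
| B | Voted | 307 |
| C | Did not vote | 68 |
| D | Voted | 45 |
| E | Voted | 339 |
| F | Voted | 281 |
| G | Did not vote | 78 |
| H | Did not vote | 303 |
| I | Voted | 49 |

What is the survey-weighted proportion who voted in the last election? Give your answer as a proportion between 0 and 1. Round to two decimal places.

0.75

Sum of weights for 'Voted' = 293 + 307 + 45 + 339 + 281 + 49 = 1314
Total weight = 1763
Weighted proportion = 1314 / 1763 = 0.74532048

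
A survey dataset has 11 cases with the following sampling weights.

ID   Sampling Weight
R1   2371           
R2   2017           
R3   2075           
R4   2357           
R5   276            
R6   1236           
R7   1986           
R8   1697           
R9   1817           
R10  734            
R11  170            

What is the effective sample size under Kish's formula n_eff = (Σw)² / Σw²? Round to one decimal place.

8.8

Σ wᵢ = 2371 + 2017 + 2075 + 2357 + 276 + 1236 + 1986 + 1697 + 1817 + 734 + 170 = 16736
Σ wᵢ² = 31848026
n_eff = 16736² / 31848026 = 280093696 / 31848026 = 8.7946957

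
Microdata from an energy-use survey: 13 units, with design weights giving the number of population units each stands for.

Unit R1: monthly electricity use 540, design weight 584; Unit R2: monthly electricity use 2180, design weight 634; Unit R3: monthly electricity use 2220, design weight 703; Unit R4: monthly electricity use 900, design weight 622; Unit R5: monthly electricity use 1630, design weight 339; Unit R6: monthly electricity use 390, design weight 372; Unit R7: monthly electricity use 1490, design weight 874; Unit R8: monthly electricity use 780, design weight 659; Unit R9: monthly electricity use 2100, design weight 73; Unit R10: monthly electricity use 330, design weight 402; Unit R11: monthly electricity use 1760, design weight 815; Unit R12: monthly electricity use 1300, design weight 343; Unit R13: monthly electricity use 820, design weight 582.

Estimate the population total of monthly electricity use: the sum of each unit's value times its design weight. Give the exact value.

Weighted total = 8975370

8975370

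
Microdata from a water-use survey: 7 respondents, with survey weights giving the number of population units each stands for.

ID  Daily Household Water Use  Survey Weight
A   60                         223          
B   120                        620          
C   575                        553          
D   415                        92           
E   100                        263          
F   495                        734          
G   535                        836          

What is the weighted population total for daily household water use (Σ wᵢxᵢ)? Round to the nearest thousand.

Weighted total = 60×223 + 120×620 + 575×553 + 415×92 + 100×263 + 495×734 + 535×836
  = 1280825

1281000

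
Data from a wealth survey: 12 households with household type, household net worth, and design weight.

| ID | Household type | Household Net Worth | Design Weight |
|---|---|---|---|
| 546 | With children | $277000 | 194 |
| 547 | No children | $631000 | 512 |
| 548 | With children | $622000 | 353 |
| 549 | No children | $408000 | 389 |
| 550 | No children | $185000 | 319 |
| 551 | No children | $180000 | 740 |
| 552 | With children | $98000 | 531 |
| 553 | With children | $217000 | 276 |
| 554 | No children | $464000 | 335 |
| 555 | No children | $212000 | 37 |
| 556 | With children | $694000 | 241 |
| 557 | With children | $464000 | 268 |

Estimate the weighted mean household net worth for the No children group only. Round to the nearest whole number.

No children rows: 547, 549, 550, 551, 554, 555
Weighted sum = 631000×512 + 408000×389 + 185000×319 + 180000×740 + 464000×335 + 212000×37
  = 323072000 + 158712000 + 59015000 + 133200000 + 155440000 + 7844000 = 837283000
Sum of weights = 2332
Weighted mean = 837283000 / 2332 = 359040.74

359041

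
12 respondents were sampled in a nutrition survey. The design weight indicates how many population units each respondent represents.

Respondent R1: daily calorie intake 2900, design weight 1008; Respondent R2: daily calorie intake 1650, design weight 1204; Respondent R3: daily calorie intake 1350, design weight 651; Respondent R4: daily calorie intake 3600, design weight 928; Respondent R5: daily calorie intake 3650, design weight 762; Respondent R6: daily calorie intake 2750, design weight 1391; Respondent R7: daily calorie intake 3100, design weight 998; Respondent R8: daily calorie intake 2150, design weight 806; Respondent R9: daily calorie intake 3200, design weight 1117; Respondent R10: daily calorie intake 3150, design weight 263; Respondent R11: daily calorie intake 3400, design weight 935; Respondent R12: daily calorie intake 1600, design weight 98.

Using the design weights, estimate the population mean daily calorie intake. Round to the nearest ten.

Weighted sum = 2900×1008 + 1650×1204 + 1350×651 + 3600×928 + 3650×762 + 2750×1391 + 3100×998 + 2150×806 + 3200×1117 + 3150×263 + 3400×935 + 1600×98
  = 2923200 + 1986600 + 878850 + 3340800 + 2781300 + 3825250 + 3093800 + 1732900 + 3574400 + 828450 + 3179000 + 156800 = 28301350
Sum of weights = 1008 + 1204 + 651 + 928 + 762 + 1391 + 998 + 806 + 1117 + 263 + 935 + 98 = 10161
Weighted mean = 28301350 / 10161 = 2785.2918

2790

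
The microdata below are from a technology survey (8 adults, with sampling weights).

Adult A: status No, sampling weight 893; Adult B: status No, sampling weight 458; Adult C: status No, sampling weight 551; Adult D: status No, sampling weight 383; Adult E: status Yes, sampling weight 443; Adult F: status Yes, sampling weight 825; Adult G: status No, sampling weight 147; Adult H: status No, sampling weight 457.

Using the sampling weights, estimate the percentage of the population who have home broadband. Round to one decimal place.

Sum of weights for 'Yes' = 443 + 825 = 1268
Total weight = 4157
Weighted proportion = 1268 / 4157 = 0.30502766 → 30.502766%

30.5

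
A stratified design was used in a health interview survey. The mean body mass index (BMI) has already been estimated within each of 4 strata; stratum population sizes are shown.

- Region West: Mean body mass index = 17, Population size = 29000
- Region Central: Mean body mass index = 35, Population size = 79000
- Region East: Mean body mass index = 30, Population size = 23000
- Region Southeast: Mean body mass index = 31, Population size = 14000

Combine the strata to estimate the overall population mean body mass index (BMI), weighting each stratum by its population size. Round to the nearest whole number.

Σ Nₕ·x̄ₕ = 17×29000 + 35×79000 + 30×23000 + 31×14000
  = 4382000
Σ Nₕ = 145000
Overall mean = 4382000 / 145000 = 30.22069

30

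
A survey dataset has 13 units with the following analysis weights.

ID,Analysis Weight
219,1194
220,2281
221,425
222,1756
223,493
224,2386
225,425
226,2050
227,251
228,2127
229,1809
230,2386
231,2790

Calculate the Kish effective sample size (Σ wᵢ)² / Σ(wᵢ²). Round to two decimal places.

9.99

Σ wᵢ = 20373
Σ wᵢ² = 41548635
n_eff = 20373² / 41548635 = 415059129 / 41548635 = 9.9897176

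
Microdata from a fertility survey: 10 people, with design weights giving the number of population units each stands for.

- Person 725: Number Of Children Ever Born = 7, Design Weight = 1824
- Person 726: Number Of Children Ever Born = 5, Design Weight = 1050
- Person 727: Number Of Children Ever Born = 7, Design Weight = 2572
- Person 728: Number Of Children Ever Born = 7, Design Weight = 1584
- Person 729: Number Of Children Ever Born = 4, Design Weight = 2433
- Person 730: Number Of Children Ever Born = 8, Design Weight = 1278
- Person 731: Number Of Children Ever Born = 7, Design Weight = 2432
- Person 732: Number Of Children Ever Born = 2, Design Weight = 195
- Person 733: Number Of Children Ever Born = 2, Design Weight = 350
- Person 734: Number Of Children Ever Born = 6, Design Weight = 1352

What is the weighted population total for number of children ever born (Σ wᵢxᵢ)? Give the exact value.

Weighted total = 93292

93292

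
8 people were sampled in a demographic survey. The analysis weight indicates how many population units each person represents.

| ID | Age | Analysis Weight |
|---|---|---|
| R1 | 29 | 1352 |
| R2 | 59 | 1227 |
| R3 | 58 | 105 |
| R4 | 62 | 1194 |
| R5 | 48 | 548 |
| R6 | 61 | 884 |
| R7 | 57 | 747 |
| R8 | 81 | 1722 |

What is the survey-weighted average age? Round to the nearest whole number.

Weighted sum = 454008
Sum of weights = 1352 + 1227 + 105 + 1194 + 548 + 884 + 747 + 1722 = 7779
Weighted mean = 454008 / 7779 = 58.363286

58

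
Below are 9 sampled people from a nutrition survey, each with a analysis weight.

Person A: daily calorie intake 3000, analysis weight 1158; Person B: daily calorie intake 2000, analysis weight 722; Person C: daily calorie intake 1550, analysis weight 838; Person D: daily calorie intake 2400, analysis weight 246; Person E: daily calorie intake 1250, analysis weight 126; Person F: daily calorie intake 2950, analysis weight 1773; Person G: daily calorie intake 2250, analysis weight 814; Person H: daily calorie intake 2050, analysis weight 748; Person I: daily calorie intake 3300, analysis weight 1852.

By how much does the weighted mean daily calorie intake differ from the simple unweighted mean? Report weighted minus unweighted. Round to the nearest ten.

Unweighted sum = 3000 + 2000 + 1550 + 2400 + 1250 + 2950 + 2250 + 2050 + 3300 = 20750
Unweighted mean = 20750 / 9 = 2305.5556
Weighted sum = 21671650
Sum of weights = 1158 + 722 + 838 + 246 + 126 + 1773 + 814 + 748 + 1852 = 8277
Weighted mean = 21671650 / 8277 = 2618.2977
Difference (weighted minus unweighted) = 312.74214

310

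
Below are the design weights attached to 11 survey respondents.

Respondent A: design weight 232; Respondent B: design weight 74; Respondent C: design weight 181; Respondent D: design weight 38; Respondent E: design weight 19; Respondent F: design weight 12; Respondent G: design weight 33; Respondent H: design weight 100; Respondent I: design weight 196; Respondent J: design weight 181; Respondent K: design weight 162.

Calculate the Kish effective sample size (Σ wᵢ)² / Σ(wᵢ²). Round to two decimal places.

Σ wᵢ = 232 + 74 + 181 + 38 + 19 + 12 + 33 + 100 + 196 + 181 + 162 = 1228
Σ wᵢ² = 202520
n_eff = 1228² / 202520 = 1507984 / 202520 = 7.4460992

7.45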